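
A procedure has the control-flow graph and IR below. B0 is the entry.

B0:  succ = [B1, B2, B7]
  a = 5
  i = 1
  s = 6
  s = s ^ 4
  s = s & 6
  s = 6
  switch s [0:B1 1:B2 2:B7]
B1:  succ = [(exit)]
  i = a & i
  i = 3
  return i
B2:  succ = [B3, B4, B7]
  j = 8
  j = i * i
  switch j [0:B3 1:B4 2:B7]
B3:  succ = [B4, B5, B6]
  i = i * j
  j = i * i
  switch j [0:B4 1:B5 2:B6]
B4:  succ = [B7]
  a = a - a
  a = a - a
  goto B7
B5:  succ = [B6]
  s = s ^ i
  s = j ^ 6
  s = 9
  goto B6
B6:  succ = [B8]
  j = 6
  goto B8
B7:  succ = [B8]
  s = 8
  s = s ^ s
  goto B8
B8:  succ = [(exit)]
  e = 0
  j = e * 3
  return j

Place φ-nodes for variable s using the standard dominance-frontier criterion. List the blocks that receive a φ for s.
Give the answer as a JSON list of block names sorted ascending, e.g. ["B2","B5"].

idom tree: B1←B0 B2←B0 B3←B2 B4←B2 B5←B3 B6←B3 B7←B0 B8←B0
Dom at joins:
  B4: preds {B2,B3}: {B0,B2} ∩ {B0,B2,B3} = {B0,B2}; idom=B2
  B6: preds {B3,B5}: {B0,B2,B3} ∩ {B0,B2,B3,B5} = {B0,B2,B3}; idom=B3
  B7: preds {B0,B2,B4}: {B0} ∩ {B0,B2} ∩ {B0,B2,B4} = {B0}; idom=B0
  B8: preds {B6,B7}: {B0,B2,B3,B6} ∩ {B0,B7} = {B0}; idom=B0

Frontier:
  B4←B2: walk · to B2
  B4←B3: walk B3 to B2
  B6←B3: walk · to B3
  B6←B5: walk B5 to B3
  B7←B0: walk · to B0
  B7←B2: walk B2 to B0
  B7←B4: walk B4→B2 to B0
  B8←B6: walk B6→B3→B2 to B0
  B8←B7: walk B7 to B0
  B0 → ∅
  B1 → ∅
  B2 → {B7,B8}
  B3 → {B4,B8}
  B4 → {B7}
  B5 → {B6}
  B6 → {B8}
  B7 → {B8}
  B8 → ∅

φ for s: defs {B0,B5,B7}
  DF⁺ = {B6,B8}

Answer: ["B6", "B8"]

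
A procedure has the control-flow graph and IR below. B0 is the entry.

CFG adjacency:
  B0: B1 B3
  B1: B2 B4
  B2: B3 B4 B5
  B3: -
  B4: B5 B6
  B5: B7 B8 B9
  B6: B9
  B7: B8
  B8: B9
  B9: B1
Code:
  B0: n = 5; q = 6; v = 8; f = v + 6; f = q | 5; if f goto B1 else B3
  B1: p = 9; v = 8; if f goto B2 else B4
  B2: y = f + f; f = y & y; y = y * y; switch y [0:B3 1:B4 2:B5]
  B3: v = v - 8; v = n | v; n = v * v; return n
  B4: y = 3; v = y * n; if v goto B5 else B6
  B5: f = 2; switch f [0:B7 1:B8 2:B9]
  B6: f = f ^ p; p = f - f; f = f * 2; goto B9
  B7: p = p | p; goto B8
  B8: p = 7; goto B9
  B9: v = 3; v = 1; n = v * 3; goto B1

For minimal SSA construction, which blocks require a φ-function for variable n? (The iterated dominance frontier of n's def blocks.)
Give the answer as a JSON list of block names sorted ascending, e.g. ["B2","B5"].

idom tree: B1←B0 B2←B1 B3←B0 B4←B1 B5←B1 B6←B4 B7←B5 B8←B5 B9←B1
Join-block Dom:
  B1: preds {B0,B9}: {B0} ∩ {B0,B1,B9} = {B0}; idom=B0
  B3: preds {B0,B2}: {B0} ∩ {B0,B1,B2} = {B0}; idom=B0
  B4: preds {B1,B2}: {B0,B1} ∩ {B0,B1,B2} = {B0,B1}; idom=B1
  B5: preds {B2,B4}: {B0,B1,B2} ∩ {B0,B1,B4} = {B0,B1}; idom=B1
  B8: preds {B5,B7}: {B0,B1,B5} ∩ {B0,B1,B5,B7} = {B0,B1,B5}; idom=B5
  B9: preds {B5,B6,B8}: {B0,B1,B5} ∩ {B0,B1,B4,B6} ∩ {B0,B1,B5,B8} = {B0,B1}; idom=B1

DF derivation:
  join B1 pred B0: · stop@B0
  join B1 pred B9: B9→B1 stop@B0
  join B3 pred B0: · stop@B0
  join B3 pred B2: B2→B1 stop@B0
  join B4 pred B1: · stop@B1
  join B4 pred B2: B2 stop@B1
  join B5 pred B2: B2 stop@B1
  join B5 pred B4: B4 stop@B1
  join B8 pred B5: · stop@B5
  join B8 pred B7: B7 stop@B5
  join B9 pred B5: B5 stop@B1
  join B9 pred B6: B6→B4 stop@B1
  join B9 pred B8: B8→B5 stop@B1
  B0 → ∅
  B1 → {B1,B3}
  B2 → {B3,B4,B5}
  B3 → ∅
  B4 → {B5,B9}
  B5 → {B9}
  B6 → {B9}
  B7 → {B8}
  B8 → {B9}
  B9 → {B1}

φ for n: defs {B0,B3,B9}
  DF⁺ = {B1,B3}

Answer: ["B1", "B3"]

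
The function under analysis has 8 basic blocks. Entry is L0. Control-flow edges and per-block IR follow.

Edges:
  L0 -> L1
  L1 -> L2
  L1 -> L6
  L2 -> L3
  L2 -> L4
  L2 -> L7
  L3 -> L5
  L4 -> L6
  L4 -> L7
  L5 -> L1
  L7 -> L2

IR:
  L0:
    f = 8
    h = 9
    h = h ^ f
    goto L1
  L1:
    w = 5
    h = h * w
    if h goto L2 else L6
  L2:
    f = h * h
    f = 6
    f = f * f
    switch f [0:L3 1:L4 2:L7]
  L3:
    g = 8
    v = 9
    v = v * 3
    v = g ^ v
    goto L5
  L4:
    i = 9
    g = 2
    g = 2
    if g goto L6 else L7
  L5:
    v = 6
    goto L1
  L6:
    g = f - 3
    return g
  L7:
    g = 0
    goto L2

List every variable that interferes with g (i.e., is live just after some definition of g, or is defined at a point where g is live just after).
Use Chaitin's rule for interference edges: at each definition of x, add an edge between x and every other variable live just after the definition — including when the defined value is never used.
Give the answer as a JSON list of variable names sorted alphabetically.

def/use:
  L0: {f,h} / ∅
  L1: {h,w} / {h}
  L2: {f} / {h}
  L3: {g,v} / ∅
  L4: {g,i} / ∅
  L5: {v} / ∅
  L6: {g} / {f}
  L7: {g} / ∅

Backward fixpoint:
  live L0: ∅→{f,h}
  live L1: {f,h}→{f,h}
  live L2: {h}→{f,h}
  live L3: {f,h}→{f,h}
  live L4: {f,h}→{f,h}
  live L5: {f,h}→{f,h}
  live L6: {f}→∅
  live L7: {h}→{h}

Interference:
  f — {g,h,i,v,w}
  g — {f,h,v}
  h — {f,g,i,v,w}
  i — {f,h}
  v — {f,g,h}
  w — {f,h}

N(g) = ["f", "h", "v"]

Answer: ["f", "h", "v"]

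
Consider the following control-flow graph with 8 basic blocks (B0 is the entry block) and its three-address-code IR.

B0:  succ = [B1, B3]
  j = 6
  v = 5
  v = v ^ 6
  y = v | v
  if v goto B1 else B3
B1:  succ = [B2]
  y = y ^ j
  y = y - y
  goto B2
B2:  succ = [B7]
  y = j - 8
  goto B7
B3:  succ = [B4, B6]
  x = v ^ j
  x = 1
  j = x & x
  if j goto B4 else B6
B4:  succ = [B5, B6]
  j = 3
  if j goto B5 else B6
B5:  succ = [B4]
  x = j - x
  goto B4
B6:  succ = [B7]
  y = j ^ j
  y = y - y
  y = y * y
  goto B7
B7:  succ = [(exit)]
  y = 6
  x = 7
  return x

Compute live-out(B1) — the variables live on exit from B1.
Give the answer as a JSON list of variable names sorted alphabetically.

Answer: ["j"]

Analysis:
Block summaries:
  B0: {j,v,y} / ∅
  B1: {y} / {j,y}
  B2: {y} / {j}
  B3: {j,x} / {j,v}
  B4: {j} / ∅
  B5: {x} / {j,x}
  B6: {y} / {j}
  B7: {x,y} / ∅

Live sets:
  live B0: ∅→{j,v,y}
  live B1: {j,y}→{j}
  live B2: {j}→∅
  live B3: {j,v}→{j,x}
  live B4: {x}→{j,x}
  live B5: {j,x}→{x}
  live B6: {j}→∅
  live B7: ∅→∅

live-out(B1) = ["j"]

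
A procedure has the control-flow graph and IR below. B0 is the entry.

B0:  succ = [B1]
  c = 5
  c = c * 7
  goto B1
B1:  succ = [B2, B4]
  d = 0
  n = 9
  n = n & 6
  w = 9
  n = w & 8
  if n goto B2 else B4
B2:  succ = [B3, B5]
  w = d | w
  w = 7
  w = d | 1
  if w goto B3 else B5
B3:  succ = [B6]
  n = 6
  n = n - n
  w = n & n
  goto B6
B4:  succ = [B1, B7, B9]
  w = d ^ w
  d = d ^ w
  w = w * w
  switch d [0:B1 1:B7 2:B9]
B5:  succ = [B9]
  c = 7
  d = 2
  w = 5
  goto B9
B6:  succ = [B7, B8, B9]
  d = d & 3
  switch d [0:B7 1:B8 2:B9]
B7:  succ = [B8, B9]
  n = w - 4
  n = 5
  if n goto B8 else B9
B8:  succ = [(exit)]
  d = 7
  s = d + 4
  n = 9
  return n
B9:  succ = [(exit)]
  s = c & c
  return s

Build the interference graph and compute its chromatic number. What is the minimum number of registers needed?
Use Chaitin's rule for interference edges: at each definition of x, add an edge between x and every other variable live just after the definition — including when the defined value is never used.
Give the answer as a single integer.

Answer: 4

Derivation:
Per-block:
  B0: {c} / ∅
  B1: {d,n,w} / ∅
  B2: {w} / {d,w}
  B3: {n,w} / ∅
  B4: {d,w} / {d,w}
  B5: {c,d,w} / ∅
  B6: {d} / {d}
  B7: {n} / {w}
  B8: {d,n,s} / ∅
  B9: {s} / {c}

Live sets:
  live B0: ∅→{c}
  live B1: {c}→{c,d,w}
  live B2: {c,d,w}→{c,d}
  live B3: {c,d}→{c,d,w}
  live B4: {c,d,w}→{c,w}
  live B5: ∅→{c}
  live B6: {c,d,w}→{c,w}
  live B7: {c,w}→{c}
  live B8: ∅→∅
  live B9: {c}→∅

Interference:
  c↔{d,n,w}
  d↔{c,n,w}
  n↔{c,d,w}
  s↔∅
  w↔{c,d,n}

Colouring:
  lower bound: {c,d,n,w} mutually conflict ⇒ χ ≥ 4
  assign c→R0 d→R1 n→R2 s→R0 w→R3 — no edge inside a register ⇒ χ ≤ 4
  χ = 4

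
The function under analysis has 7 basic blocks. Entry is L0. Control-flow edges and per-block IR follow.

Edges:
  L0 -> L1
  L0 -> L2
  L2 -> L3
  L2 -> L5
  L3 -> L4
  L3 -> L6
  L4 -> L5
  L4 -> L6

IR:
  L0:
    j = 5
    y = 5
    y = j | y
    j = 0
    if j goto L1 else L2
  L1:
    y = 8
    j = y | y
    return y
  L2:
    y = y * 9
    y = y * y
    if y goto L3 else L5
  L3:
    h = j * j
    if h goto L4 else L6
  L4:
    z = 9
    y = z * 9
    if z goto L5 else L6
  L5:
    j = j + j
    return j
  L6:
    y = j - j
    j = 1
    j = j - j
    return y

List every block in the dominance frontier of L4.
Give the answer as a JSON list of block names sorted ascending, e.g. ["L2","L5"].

idom tree: L1←L0 L2←L0 L3←L2 L4←L3 L5←L2 L6←L3
Dom at joins:
  L5: preds {L2,L4}: {L0,L2} ∩ {L0,L2,L3,L4} = {L0,L2}; idom=L2
  L6: preds {L3,L4}: {L0,L2,L3} ∩ {L0,L2,L3,L4} = {L0,L2,L3}; idom=L3

DF walk-up:
  join L5 pred L2: · stop@L2
  join L5 pred L4: L4→L3 stop@L2
  join L6 pred L3: · stop@L3
  join L6 pred L4: L4 stop@L3
  L0 → ∅
  L1 → ∅
  L2 → ∅
  L3 → {L5}
  L4 → {L5,L6}
  L5 → ∅
  L6 → ∅

DF(L4) = ["L5", "L6"]

Answer: ["L5", "L6"]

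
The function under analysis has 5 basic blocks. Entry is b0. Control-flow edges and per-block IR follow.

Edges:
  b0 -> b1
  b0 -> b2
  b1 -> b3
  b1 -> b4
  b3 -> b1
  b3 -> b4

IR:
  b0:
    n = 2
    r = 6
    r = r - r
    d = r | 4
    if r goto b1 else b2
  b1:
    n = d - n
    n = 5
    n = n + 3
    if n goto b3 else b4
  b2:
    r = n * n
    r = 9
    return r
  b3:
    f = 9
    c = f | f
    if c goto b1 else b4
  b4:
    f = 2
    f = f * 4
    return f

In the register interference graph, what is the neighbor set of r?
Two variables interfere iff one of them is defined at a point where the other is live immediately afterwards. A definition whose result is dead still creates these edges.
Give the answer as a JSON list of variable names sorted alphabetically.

def/use:
  b0 def {d,n,r} use ∅
  b1 def {n} use {d,n}
  b2 def {r} use {n}
  b3 def {c,f} use ∅
  b4 def {f} use ∅

Backward fixpoint:
  b0 li=∅ lo={d,n}
  b1 li={d,n} lo={d,n}
  b2 li={n} lo=∅
  b3 li={d,n} lo={d,n}
  b4 li=∅ lo=∅

Conflict graph:
  c↔{d,n}
  d↔{c,f,n,r}
  f↔{d,n}
  n↔{c,d,f,r}
  r↔{d,n}

N(r) = ["d", "n"]

Answer: ["d", "n"]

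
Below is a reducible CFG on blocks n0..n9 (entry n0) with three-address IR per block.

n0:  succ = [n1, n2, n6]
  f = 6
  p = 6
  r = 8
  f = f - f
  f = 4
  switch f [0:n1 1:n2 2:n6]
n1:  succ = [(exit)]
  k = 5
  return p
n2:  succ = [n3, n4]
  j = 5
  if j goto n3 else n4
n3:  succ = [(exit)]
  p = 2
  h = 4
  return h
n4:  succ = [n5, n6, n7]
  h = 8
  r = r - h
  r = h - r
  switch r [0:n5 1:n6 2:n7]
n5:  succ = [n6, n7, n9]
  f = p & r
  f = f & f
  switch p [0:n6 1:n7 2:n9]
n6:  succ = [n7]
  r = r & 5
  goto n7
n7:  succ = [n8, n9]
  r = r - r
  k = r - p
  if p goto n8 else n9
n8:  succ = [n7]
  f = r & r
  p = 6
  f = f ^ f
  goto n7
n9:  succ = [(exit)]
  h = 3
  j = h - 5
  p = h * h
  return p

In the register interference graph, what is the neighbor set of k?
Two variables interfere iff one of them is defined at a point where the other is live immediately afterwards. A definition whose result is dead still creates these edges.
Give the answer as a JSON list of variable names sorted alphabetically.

Per-block:
  n0: {f,p,r} / ∅
  n1: {k} / {p}
  n2: {j} / ∅
  n3: {h,p} / ∅
  n4: {h,r} / {r}
  n5: {f} / {p,r}
  n6: {r} / {r}
  n7: {k,r} / {p,r}
  n8: {f,p} / {r}
  n9: {h,j,p} / ∅

Liveness:
  n0: in=∅ out={p,r}
  n1: in={p} out=∅
  n2: in={p,r} out={p,r}
  n3: in=∅ out=∅
  n4: in={p,r} out={p,r}
  n5: in={p,r} out={p,r}
  n6: in={p,r} out={p,r}
  n7: in={p,r} out={r}
  n8: in={r} out={p,r}
  n9: in=∅ out=∅

Interference:
  f↔{p,r}
  h↔{j,p,r}
  j↔{h,p,r}
  k↔{p,r}
  p↔{f,h,j,k,r}
  r↔{f,h,j,k,p}

N(k) = ["p", "r"]

Answer: ["p", "r"]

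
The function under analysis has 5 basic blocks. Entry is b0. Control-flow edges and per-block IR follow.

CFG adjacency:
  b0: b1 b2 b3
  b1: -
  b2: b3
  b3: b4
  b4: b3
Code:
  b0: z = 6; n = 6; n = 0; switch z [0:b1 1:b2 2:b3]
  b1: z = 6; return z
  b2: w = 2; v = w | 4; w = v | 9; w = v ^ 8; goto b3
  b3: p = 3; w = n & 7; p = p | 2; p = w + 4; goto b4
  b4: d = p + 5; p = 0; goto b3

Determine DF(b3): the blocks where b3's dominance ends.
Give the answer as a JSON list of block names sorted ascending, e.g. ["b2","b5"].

Answer: ["b3"]

Analysis:
idom tree: b1←b0 b2←b0 b3←b0 b4←b3
Dom∩ at merges:
  b3: preds {b0,b2,b4}: {b0} ∩ {b0,b2} ∩ {b0,b3,b4} = {b0}; idom=b0

DF walk-up:
  b3←b0: walk · to b0
  b3←b2: walk b2 to b0
  b3←b4: walk b4→b3 to b0
  b0 → ∅
  b1 → ∅
  b2 → {b3}
  b3 → {b3}
  b4 → {b3}

DF(b3) = ["b3"]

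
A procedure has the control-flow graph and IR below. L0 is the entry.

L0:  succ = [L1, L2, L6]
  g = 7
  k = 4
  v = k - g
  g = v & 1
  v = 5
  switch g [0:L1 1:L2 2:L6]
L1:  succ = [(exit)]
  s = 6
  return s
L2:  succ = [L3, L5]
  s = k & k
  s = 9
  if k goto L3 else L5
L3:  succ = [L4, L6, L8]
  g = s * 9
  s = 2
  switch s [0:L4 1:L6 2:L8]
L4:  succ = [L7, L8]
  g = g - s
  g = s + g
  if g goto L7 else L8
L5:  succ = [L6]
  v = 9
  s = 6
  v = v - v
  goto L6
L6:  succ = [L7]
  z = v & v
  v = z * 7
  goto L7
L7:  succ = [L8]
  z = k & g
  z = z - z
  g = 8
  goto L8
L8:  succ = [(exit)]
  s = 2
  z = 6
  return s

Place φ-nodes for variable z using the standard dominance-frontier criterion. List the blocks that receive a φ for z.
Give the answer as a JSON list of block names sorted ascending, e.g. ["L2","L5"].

Answer: ["L7", "L8"]

Working:
idom tree: L1←L0 L2←L0 L3←L2 L4←L3 L5←L2 L6←L0 L7←L0 L8←L0
Dom∩ at merges:
  L6: preds {L0,L3,L5}: {L0} ∩ {L0,L2,L3} ∩ {L0,L2,L5} = {L0}; idom=L0
  L7: preds {L4,L6}: {L0,L2,L3,L4} ∩ {L0,L6} = {L0}; idom=L0
  L8: preds {L3,L4,L7}: {L0,L2,L3} ∩ {L0,L2,L3,L4} ∩ {L0,L7} = {L0}; idom=L0

Frontier:
  L6←L0: walk · to L0
  L6←L3: walk L3→L2 to L0
  L6←L5: walk L5→L2 to L0
  L7←L4: walk L4→L3→L2 to L0
  L7←L6: walk L6 to L0
  L8←L3: walk L3→L2 to L0
  L8←L4: walk L4→L3→L2 to L0
  L8←L7: walk L7 to L0
  DF(L0)=∅
  DF(L1)=∅
  DF(L2)={L6,L7,L8}
  DF(L3)={L6,L7,L8}
  DF(L4)={L7,L8}
  DF(L5)={L6}
  DF(L6)={L7}
  DF(L7)={L8}
  DF(L8)=∅

φ for z: defs {L6,L7,L8}
  DF⁺ = {L7,L8}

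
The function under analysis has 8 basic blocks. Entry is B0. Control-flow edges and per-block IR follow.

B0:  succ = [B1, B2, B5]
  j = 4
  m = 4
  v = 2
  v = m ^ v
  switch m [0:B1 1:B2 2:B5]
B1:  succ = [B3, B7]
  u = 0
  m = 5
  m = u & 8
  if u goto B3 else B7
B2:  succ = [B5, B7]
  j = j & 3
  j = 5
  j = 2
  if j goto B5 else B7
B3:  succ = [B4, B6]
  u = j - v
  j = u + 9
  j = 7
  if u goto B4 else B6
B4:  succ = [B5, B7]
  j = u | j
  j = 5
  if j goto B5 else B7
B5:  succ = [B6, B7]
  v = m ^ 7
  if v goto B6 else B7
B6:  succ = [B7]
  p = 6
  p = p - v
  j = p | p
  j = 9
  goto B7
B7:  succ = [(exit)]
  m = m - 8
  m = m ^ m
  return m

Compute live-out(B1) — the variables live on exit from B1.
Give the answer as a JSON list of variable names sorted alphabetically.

def/use:
  B0: {j,m,v} / ∅
  B1: {m,u} / ∅
  B2: {j} / {j}
  B3: {j,u} / {j,v}
  B4: {j} / {j,u}
  B5: {v} / {m}
  B6: {j,p} / {v}
  B7: {m} / {m}

Liveness:
  live B0: ∅→{j,m,v}
  live B1: {j,v}→{j,m,v}
  live B2: {j,m}→{m}
  live B3: {j,m,v}→{j,m,u,v}
  live B4: {j,m,u}→{m}
  live B5: {m}→{m,v}
  live B6: {m,v}→{m}
  live B7: {m}→∅

live-out(B1) = ["j", "m", "v"]

Answer: ["j", "m", "v"]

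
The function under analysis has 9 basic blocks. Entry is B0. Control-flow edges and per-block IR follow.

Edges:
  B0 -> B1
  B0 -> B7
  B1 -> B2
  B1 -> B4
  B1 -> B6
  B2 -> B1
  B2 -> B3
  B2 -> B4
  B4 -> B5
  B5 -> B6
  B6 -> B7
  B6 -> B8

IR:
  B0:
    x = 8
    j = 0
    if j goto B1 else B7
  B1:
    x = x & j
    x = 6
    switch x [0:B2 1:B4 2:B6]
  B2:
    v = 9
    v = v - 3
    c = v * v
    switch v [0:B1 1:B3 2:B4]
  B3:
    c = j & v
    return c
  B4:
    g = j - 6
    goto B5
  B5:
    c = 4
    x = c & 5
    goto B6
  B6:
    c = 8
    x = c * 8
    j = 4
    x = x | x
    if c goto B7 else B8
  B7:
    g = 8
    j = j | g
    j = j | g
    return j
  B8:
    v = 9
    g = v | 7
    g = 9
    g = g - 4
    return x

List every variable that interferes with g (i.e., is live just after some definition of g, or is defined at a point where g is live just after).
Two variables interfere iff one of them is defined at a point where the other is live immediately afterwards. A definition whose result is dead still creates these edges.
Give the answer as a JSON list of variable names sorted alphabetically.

Block summaries:
  B0 def {j,x} use ∅
  B1 def {x} use {j,x}
  B2 def {c,v} use ∅
  B3 def {c} use {j,v}
  B4 def {g} use {j}
  B5 def {c,x} use ∅
  B6 def {c,j,x} use ∅
  B7 def {g,j} use {j}
  B8 def {g,v} use {x}

Liveness:
  live B0: ∅→{j,x}
  live B1: {j,x}→{j,x}
  live B2: {j,x}→{j,v,x}
  live B3: {j,v}→∅
  live B4: {j}→∅
  live B5: ∅→∅
  live B6: ∅→{j,x}
  live B7: {j}→∅
  live B8: {x}→∅

Interference:
  c: {j,v,x}
  g: {j,x}
  j: {c,g,v,x}
  v: {c,j,x}
  x: {c,g,j,v}

N(g) = ["j", "x"]

Answer: ["j", "x"]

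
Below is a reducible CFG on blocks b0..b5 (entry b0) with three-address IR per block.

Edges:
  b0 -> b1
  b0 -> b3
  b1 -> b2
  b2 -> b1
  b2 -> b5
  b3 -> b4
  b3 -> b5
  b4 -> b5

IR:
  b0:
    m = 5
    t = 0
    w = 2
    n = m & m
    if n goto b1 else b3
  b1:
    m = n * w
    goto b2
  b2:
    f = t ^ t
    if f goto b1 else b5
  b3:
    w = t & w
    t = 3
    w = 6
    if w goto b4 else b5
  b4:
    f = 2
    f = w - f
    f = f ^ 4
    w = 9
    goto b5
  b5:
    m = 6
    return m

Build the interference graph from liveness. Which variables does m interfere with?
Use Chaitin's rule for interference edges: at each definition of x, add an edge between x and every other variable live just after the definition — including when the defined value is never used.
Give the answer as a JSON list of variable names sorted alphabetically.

Answer: ["n", "t", "w"]

Working:
def/use:
  b0: def={m,n,t,w} ue=∅
  b1: def={m} ue={n,w}
  b2: def={f} ue={t}
  b3: def={t,w} ue={t,w}
  b4: def={f,w} ue={w}
  b5: def={m} ue=∅

Backward fixpoint:
  b0: in=∅ out={n,t,w}
  b1: in={n,t,w} out={n,t,w}
  b2: in={n,t,w} out={n,t,w}
  b3: in={t,w} out={w}
  b4: in={w} out=∅
  b5: in=∅ out=∅

Interference:
  f: {n,t,w}
  m: {n,t,w}
  n: {f,m,t,w}
  t: {f,m,n,w}
  w: {f,m,n,t}

N(m) = ["n", "t", "w"]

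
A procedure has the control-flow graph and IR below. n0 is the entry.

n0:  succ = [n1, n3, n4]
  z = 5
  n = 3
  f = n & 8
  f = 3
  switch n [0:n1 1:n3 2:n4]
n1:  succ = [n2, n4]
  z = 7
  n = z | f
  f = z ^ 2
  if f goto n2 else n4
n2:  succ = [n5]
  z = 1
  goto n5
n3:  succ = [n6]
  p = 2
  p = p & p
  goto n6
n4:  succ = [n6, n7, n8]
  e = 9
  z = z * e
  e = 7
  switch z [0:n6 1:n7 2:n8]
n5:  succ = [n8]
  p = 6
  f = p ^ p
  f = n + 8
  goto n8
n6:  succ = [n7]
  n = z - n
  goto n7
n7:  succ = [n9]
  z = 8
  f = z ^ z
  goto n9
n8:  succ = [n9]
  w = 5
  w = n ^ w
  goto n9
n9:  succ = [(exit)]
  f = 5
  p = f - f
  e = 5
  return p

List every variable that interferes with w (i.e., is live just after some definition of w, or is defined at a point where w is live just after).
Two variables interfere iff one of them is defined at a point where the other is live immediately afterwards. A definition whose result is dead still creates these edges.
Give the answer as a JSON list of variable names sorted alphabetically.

def/use:
  n0: {f,n,z} / ∅
  n1: {f,n,z} / {f}
  n2: {z} / ∅
  n3: {p} / ∅
  n4: {e,z} / {z}
  n5: {f,p} / {n}
  n6: {n} / {n,z}
  n7: {f,z} / ∅
  n8: {w} / {n}
  n9: {e,f,p} / ∅

Backward fixpoint:
  n0 li=∅ lo={f,n,z}
  n1 li={f} lo={n,z}
  n2 li={n} lo={n}
  n3 li={n,z} lo={n,z}
  n4 li={n,z} lo={n,z}
  n5 li={n} lo={n}
  n6 li={n,z} lo=∅
  n7 li=∅ lo=∅
  n8 li={n} lo=∅
  n9 li=∅ lo=∅

Interfere edges:
  e↔{n,p,z}
  f↔{n,z}
  n↔{e,f,p,w,z}
  p↔{e,n,z}
  w↔{n}
  z↔{e,f,n,p}

N(w) = ["n"]

Answer: ["n"]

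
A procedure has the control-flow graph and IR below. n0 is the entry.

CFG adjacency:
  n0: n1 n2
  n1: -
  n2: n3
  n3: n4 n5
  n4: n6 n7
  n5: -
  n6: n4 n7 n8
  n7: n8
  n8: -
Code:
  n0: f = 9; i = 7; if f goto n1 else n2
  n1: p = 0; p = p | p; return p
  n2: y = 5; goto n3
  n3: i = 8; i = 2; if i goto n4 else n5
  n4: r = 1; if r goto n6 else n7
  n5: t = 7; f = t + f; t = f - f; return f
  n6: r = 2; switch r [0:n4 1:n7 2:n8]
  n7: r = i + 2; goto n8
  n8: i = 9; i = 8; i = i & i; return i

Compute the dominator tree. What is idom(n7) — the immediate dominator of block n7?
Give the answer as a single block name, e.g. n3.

Answer: n4

Working:
idom tree: n1←n0 n2←n0 n3←n2 n4←n3 n5←n3 n6←n4 n7←n4 n8←n4
Join-block Dom:
  n4: preds {n3,n6}: {n0,n2,n3} ∩ {n0,n2,n3,n4,n6} = {n0,n2,n3}; idom=n3
  n7: preds {n4,n6}: {n0,n2,n3,n4} ∩ {n0,n2,n3,n4,n6} = {n0,n2,n3,n4}; idom=n4
  n8: preds {n6,n7}: {n0,n2,n3,n4,n6} ∩ {n0,n2,n3,n4,n7} = {n0,n2,n3,n4}; idom=n4

idom(n7) = n4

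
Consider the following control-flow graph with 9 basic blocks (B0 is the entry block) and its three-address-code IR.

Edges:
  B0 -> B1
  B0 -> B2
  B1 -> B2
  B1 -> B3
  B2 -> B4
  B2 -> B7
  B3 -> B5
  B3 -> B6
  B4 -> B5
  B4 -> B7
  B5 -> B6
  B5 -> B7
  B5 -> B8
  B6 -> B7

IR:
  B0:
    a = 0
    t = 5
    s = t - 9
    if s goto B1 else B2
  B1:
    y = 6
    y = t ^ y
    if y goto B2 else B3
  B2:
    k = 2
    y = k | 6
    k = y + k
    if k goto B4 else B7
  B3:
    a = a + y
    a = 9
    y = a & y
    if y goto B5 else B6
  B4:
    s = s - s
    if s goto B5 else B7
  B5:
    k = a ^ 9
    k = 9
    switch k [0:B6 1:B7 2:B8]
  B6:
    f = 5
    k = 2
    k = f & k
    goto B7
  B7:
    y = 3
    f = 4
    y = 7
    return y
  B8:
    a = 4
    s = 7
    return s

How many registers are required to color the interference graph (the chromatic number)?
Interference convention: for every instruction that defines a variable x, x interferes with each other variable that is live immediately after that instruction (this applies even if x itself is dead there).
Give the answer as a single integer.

Block summaries:
  B0: def={a,s,t} ue=∅
  B1: def={y} ue={t}
  B2: def={k,y} ue=∅
  B3: def={a,y} ue={a,y}
  B4: def={s} ue={s}
  B5: def={k} ue={a}
  B6: def={f,k} ue=∅
  B7: def={f,y} ue=∅
  B8: def={a,s} ue=∅

Live sets:
  live B0: ∅→{a,s,t}
  live B1: {a,s,t}→{a,s,y}
  live B2: {a,s}→{a,s}
  live B3: {a,y}→{a}
  live B4: {a,s}→{a}
  live B5: {a}→∅
  live B6: ∅→∅
  live B7: ∅→∅
  live B8: ∅→∅

Interference:
  a↔{k,s,t,y}
  f↔{k}
  k↔{a,f,s,y}
  s↔{a,k,t,y}
  t↔{a,s,y}
  y↔{a,k,s,t}

Colouring:
  lower bound: {a,k,s,y} mutually conflict ⇒ χ ≥ 4
  4-colouring: r0={a,f}  r1={k,t}  r2={s}  r3={y}
  χ = 4

Answer: 4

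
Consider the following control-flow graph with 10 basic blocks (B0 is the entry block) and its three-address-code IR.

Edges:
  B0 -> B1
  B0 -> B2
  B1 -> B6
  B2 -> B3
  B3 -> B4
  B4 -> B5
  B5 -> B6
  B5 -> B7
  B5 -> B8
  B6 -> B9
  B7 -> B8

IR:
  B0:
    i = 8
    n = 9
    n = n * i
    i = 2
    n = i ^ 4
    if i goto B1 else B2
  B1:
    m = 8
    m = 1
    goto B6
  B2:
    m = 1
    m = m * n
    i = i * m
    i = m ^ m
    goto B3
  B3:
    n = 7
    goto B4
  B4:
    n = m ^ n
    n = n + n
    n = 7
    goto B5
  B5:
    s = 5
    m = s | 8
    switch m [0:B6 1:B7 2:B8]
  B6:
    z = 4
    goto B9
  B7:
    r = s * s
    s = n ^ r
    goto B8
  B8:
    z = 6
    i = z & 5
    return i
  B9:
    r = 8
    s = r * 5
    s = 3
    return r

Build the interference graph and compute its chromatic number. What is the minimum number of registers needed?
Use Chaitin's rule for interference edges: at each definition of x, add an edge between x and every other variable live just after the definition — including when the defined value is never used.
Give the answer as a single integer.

def/use:
  B0 def {i,n} use ∅
  B1 def {m} use ∅
  B2 def {i,m} use {i,n}
  B3 def {n} use ∅
  B4 def {n} use {m,n}
  B5 def {m,s} use ∅
  B6 def {z} use ∅
  B7 def {r,s} use {n,s}
  B8 def {i,z} use ∅
  B9 def {r,s} use ∅

Backward fixpoint:
  live B0: ∅→{i,n}
  live B1: ∅→∅
  live B2: {i,n}→{m}
  live B3: {m}→{m,n}
  live B4: {m,n}→{n}
  live B5: {n}→{n,s}
  live B6: ∅→∅
  live B7: {n,s}→∅
  live B8: ∅→∅
  live B9: ∅→∅

Interference:
  i — {m,n}
  m — {i,n,s}
  n — {i,m,r,s}
  r — {n,s}
  s — {m,n,r}
  z — ∅

Colouring:
  lower bound: {i,m,n} mutually conflict ⇒ χ ≥ 3
  3-colouring: R0={n,z}  R1={m,r}  R2={i,s}
  χ = 3

Answer: 3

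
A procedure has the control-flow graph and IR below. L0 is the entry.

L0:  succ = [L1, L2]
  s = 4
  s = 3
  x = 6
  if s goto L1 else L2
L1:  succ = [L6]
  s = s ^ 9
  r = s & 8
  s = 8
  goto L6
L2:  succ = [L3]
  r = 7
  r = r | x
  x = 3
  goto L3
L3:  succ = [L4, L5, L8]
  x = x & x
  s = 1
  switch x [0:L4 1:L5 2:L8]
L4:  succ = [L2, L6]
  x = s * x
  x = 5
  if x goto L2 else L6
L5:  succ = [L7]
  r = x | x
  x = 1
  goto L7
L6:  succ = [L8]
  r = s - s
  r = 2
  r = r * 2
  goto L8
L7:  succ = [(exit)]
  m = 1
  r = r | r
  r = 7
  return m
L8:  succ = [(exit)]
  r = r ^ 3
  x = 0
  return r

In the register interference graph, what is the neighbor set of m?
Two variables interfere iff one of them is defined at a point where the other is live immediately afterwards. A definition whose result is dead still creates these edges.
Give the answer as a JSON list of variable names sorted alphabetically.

Answer: ["r"]

Derivation:
Block summaries:
  L0 def {s,x} use ∅
  L1 def {r,s} use {s}
  L2 def {r,x} use {x}
  L3 def {s,x} use {x}
  L4 def {x} use {s,x}
  L5 def {r,x} use {x}
  L6 def {r} use {s}
  L7 def {m,r} use {r}
  L8 def {r,x} use {r}

Backward fixpoint:
  live L0: ∅→{s,x}
  live L1: {s}→{s}
  live L2: {x}→{r,x}
  live L3: {r,x}→{r,s,x}
  live L4: {s,x}→{s,x}
  live L5: {x}→{r}
  live L6: {s}→{r}
  live L7: {r}→∅
  live L8: {r}→∅

Interference:
  m — {r}
  r — {m,s,x}
  s — {r,x}
  x — {r,s}

N(m) = ["r"]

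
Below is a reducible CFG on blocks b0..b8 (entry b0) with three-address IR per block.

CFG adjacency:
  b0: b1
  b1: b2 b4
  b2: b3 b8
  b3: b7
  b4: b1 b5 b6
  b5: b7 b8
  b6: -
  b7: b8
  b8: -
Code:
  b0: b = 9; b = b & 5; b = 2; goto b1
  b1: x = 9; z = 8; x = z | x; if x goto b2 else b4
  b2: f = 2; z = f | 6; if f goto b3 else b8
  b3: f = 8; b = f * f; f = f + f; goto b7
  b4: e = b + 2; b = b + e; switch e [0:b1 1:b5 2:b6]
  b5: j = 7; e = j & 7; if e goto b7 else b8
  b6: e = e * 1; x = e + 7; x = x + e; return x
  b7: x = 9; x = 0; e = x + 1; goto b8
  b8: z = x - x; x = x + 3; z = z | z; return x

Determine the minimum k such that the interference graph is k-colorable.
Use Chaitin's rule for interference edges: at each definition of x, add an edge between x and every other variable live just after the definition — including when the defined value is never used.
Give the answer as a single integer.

Block summaries:
  b0 def {b} use ∅
  b1 def {x,z} use ∅
  b2 def {f,z} use ∅
  b3 def {b,f} use ∅
  b4 def {b,e} use {b}
  b5 def {e,j} use ∅
  b6 def {e,x} use {e}
  b7 def {e,x} use ∅
  b8 def {x,z} use {x}

Live sets:
  b0: in=∅ out={b}
  b1: in={b} out={b,x}
  b2: in={x} out={x}
  b3: in=∅ out=∅
  b4: in={b,x} out={b,e,x}
  b5: in={x} out={x}
  b6: in={e} out=∅
  b7: in=∅ out={x}
  b8: in={x} out=∅

Interference:
  b: {e,f,x,z}
  e: {b,x}
  f: {b,x,z}
  j: {x}
  x: {b,e,f,j,z}
  z: {b,f,x}

Colouring:
  lower bound: {b,f,x,z} mutually conflict ⇒ χ ≥ 4
  4-colouring: R0={x}  R1={b,j}  R2={e,f}  R3={z}
  χ = 4

Answer: 4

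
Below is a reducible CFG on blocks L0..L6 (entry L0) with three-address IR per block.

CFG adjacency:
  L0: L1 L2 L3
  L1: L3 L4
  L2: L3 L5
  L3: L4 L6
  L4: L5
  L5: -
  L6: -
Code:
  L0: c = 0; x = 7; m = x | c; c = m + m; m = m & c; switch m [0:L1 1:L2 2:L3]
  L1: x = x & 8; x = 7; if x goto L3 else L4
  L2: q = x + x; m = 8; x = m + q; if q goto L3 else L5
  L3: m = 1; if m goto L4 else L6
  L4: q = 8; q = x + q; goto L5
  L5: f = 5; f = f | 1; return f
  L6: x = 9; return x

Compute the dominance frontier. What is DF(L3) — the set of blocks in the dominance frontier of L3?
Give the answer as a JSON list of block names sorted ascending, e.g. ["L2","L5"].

idom tree: L1←L0 L2←L0 L3←L0 L4←L0 L5←L0 L6←L3
Join-block Dom:
  L3: preds {L0,L1,L2}: {L0} ∩ {L0,L1} ∩ {L0,L2} = {L0}; idom=L0
  L4: preds {L1,L3}: {L0,L1} ∩ {L0,L3} = {L0}; idom=L0
  L5: preds {L2,L4}: {L0,L2} ∩ {L0,L4} = {L0}; idom=L0

DF derivation:
  join L3 pred L0: · stop@L0
  join L3 pred L1: L1 stop@L0
  join L3 pred L2: L2 stop@L0
  join L4 pred L1: L1 stop@L0
  join L4 pred L3: L3 stop@L0
  join L5 pred L2: L2 stop@L0
  join L5 pred L4: L4 stop@L0
  L0 → ∅
  L1 → {L3,L4}
  L2 → {L3,L5}
  L3 → {L4}
  L4 → {L5}
  L5 → ∅
  L6 → ∅

DF(L3) = ["L4"]

Answer: ["L4"]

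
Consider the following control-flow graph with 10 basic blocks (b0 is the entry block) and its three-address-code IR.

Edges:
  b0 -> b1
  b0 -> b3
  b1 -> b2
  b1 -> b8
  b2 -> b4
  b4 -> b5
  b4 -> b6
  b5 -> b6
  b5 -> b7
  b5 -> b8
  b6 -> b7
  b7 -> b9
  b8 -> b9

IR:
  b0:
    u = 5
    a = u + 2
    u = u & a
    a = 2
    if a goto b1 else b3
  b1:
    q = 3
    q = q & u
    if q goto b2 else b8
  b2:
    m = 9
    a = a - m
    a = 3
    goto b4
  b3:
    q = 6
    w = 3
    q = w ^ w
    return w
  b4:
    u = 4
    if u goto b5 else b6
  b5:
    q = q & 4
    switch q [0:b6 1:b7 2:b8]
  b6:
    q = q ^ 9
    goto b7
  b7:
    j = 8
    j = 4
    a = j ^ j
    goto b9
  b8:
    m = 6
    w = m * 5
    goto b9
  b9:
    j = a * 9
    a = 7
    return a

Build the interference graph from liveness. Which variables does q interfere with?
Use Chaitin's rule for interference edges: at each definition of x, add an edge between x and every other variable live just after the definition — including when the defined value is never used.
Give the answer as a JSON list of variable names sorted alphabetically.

Answer: ["a", "m", "u", "w"]

Analysis:
def/use:
  b0: def={a,u} ue=∅
  b1: def={q} ue={u}
  b2: def={a,m} ue={a}
  b3: def={q,w} ue=∅
  b4: def={u} ue=∅
  b5: def={q} ue={q}
  b6: def={q} ue={q}
  b7: def={a,j} ue=∅
  b8: def={m,w} ue=∅
  b9: def={a,j} ue={a}

Liveness:
  b0: in=∅ out={a,u}
  b1: in={a,u} out={a,q}
  b2: in={a,q} out={a,q}
  b3: in=∅ out=∅
  b4: in={a,q} out={a,q}
  b5: in={a,q} out={a,q}
  b6: in={q} out=∅
  b7: in=∅ out={a}
  b8: in={a} out={a}
  b9: in={a} out=∅

Interfere edges:
  a — {m,q,u,w}
  j — ∅
  m — {a,q}
  q — {a,m,u,w}
  u — {a,q}
  w — {a,q}

N(q) = ["a", "m", "u", "w"]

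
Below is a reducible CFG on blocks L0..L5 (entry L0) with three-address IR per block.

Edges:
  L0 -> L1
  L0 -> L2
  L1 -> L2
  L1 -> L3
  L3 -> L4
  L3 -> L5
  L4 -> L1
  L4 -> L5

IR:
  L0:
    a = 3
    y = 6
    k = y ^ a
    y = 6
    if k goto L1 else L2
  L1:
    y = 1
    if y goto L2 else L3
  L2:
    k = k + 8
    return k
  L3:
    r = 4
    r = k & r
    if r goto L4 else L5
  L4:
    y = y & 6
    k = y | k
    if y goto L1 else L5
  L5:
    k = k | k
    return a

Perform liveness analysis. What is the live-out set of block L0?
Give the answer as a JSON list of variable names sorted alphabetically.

Answer: ["a", "k"]

Analysis:
def/use:
  L0: def={a,k,y} ue=∅
  L1: def={y} ue=∅
  L2: def={k} ue={k}
  L3: def={r} ue={k}
  L4: def={k,y} ue={k,y}
  L5: def={k} ue={a,k}

Liveness:
  L0 li=∅ lo={a,k}
  L1 li={a,k} lo={a,k,y}
  L2 li={k} lo=∅
  L3 li={a,k,y} lo={a,k,y}
  L4 li={a,k,y} lo={a,k}
  L5 li={a,k} lo=∅

live-out(L0) = ["a", "k"]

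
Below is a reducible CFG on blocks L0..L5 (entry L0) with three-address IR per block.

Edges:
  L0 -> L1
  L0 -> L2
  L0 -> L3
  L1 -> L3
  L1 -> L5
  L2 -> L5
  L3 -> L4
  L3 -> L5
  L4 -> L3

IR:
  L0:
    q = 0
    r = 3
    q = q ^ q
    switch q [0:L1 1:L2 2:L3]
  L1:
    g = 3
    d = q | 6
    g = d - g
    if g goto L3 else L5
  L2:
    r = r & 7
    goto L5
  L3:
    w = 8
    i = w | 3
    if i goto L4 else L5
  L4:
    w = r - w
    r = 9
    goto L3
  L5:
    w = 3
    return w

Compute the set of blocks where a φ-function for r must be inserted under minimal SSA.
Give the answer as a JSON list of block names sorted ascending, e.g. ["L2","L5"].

Answer: ["L3", "L5"]

Analysis:
idom tree: L1←L0 L2←L0 L3←L0 L4←L3 L5←L0
Join-block Dom:
  L3: preds {L0,L1,L4}: {L0} ∩ {L0,L1} ∩ {L0,L3,L4} = {L0}; idom=L0
  L5: preds {L1,L2,L3}: {L0,L1} ∩ {L0,L2} ∩ {L0,L3} = {L0}; idom=L0

DF derivation:
  join L3 pred L0: · stop@L0
  join L3 pred L1: L1 stop@L0
  join L3 pred L4: L4→L3 stop@L0
  join L5 pred L1: L1 stop@L0
  join L5 pred L2: L2 stop@L0
  join L5 pred L3: L3 stop@L0
  L0: DF=∅
  L1: DF={L3,L5}
  L2: DF={L5}
  L3: DF={L3,L5}
  L4: DF={L3}
  L5: DF=∅

φ for r: defs {L0,L2,L4}
  DF⁺ = {L3,L5}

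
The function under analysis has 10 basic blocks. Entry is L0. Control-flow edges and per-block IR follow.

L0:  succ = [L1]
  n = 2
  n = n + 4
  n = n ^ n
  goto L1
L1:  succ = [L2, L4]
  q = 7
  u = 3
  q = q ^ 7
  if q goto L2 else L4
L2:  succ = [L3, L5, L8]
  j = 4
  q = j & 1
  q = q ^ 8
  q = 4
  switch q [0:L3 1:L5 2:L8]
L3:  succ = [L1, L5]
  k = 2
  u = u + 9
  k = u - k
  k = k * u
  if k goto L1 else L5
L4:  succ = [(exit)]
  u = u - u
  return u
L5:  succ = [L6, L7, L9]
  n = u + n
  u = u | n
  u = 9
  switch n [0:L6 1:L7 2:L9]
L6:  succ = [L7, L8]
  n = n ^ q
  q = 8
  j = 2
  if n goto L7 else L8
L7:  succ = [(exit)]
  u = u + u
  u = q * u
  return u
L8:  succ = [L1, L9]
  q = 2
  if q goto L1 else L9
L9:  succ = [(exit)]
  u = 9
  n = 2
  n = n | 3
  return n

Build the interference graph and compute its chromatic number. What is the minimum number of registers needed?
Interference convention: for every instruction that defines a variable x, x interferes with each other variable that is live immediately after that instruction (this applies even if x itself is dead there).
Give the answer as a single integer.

def/use:
  L0 def {n} use ∅
  L1 def {q,u} use ∅
  L2 def {j,q} use ∅
  L3 def {k,u} use {u}
  L4 def {u} use {u}
  L5 def {n,u} use {n,u}
  L6 def {j,n,q} use {n,q}
  L7 def {u} use {q,u}
  L8 def {q} use ∅
  L9 def {n,u} use ∅

Live sets:
  L0: in=∅ out={n}
  L1: in={n} out={n,u}
  L2: in={n,u} out={n,q,u}
  L3: in={n,q,u} out={n,q,u}
  L4: in={u} out=∅
  L5: in={n,q,u} out={n,q,u}
  L6: in={n,q,u} out={n,q,u}
  L7: in={q,u} out=∅
  L8: in={n} out={n}
  L9: in=∅ out=∅

Conflict graph:
  j — {n,q,u}
  k — {n,q,u}
  n — {j,k,q,u}
  q — {j,k,n,u}
  u — {j,k,n,q}

Registers:
  clique {j,n,q,u} ⇒ need ≥ 4
  4-colouring: R0={n}  R1={q}  R2={u}  R3={j,k}
  χ = 4

Answer: 4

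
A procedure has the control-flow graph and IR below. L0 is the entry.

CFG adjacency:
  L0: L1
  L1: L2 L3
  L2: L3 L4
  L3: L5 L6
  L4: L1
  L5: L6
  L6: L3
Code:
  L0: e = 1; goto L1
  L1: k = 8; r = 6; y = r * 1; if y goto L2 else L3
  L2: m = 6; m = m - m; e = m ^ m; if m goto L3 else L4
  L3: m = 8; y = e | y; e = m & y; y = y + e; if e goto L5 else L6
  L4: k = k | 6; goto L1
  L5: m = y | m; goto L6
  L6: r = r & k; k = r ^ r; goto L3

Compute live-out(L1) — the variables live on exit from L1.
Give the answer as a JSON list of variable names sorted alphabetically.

Per-block:
  L0: {e} / ∅
  L1: {k,r,y} / ∅
  L2: {e,m} / ∅
  L3: {e,m,y} / {e,y}
  L4: {k} / {k}
  L5: {m} / {m,y}
  L6: {k,r} / {k,r}

Backward fixpoint:
  live L0: ∅→{e}
  live L1: {e}→{e,k,r,y}
  live L2: {k,r,y}→{e,k,r,y}
  live L3: {e,k,r,y}→{e,k,m,r,y}
  live L4: {e,k}→{e}
  live L5: {e,k,m,r,y}→{e,k,r,y}
  live L6: {e,k,r,y}→{e,k,r,y}

live-out(L1) = ["e", "k", "r", "y"]

Answer: ["e", "k", "r", "y"]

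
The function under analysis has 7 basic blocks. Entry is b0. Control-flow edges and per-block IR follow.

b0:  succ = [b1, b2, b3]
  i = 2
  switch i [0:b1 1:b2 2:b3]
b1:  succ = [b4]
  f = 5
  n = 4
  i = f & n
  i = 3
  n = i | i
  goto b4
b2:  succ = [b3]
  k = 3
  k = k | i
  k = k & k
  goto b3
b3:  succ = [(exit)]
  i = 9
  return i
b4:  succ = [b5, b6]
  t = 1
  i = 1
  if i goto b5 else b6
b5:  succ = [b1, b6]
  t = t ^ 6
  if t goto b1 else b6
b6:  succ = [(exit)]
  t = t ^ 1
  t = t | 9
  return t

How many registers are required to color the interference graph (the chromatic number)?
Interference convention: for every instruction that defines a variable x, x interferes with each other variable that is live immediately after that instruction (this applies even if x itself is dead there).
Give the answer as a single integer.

def/use:
  b0 def {i} use ∅
  b1 def {f,i,n} use ∅
  b2 def {k} use {i}
  b3 def {i} use ∅
  b4 def {i,t} use ∅
  b5 def {t} use {t}
  b6 def {t} use {t}

Backward fixpoint:
  b0: in=∅ out={i}
  b1: in=∅ out=∅
  b2: in={i} out=∅
  b3: in=∅ out=∅
  b4: in=∅ out={t}
  b5: in={t} out={t}
  b6: in={t} out=∅

Interference:
  f: {n}
  i: {k,t}
  k: {i}
  n: {f}
  t: {i}

Colouring:
  lower bound: {f,n} mutually conflict ⇒ χ ≥ 2
  2-colouring: r0={f,i}  r1={k,n,t}
  χ = 2

Answer: 2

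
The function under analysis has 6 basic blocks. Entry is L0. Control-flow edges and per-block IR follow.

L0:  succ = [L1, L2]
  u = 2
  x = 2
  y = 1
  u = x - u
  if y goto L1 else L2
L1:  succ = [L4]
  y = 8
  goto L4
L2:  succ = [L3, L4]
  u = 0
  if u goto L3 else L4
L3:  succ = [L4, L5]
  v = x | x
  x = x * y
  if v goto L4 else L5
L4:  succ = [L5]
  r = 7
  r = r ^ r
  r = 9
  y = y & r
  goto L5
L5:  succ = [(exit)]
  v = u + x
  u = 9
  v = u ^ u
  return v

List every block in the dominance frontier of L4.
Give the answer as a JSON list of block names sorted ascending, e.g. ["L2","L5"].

Answer: ["L5"]

Analysis:
idom tree: L1←L0 L2←L0 L3←L2 L4←L0 L5←L0
Join-block Dom:
  L4: preds {L1,L2,L3}: {L0,L1} ∩ {L0,L2} ∩ {L0,L2,L3} = {L0}; idom=L0
  L5: preds {L3,L4}: {L0,L2,L3} ∩ {L0,L4} = {L0}; idom=L0

DF derivation:
  L4←L1: walk L1 to L0
  L4←L2: walk L2 to L0
  L4←L3: walk L3→L2 to L0
  L5←L3: walk L3→L2 to L0
  L5←L4: walk L4 to L0
  L0 → ∅
  L1 → {L4}
  L2 → {L4,L5}
  L3 → {L4,L5}
  L4 → {L5}
  L5 → ∅

DF(L4) = ["L5"]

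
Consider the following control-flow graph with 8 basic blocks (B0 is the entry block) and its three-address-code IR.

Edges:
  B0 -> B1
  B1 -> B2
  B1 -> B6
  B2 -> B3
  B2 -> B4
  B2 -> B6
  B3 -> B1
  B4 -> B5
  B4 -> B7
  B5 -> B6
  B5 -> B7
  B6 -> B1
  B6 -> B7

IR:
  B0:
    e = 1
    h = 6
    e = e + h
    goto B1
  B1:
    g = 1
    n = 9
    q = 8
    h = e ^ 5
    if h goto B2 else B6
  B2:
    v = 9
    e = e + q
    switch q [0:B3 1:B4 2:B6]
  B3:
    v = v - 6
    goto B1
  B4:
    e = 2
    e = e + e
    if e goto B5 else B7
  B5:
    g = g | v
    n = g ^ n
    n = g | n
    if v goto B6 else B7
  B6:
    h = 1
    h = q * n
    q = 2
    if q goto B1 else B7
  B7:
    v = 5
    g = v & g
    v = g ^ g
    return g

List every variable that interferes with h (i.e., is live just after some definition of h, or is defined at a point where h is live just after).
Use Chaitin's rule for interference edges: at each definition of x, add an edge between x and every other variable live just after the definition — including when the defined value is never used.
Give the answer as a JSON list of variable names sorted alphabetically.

Per-block:
  B0: def={e,h} ue=∅
  B1: def={g,h,n,q} ue={e}
  B2: def={e,v} ue={e,q}
  B3: def={v} ue={v}
  B4: def={e} ue=∅
  B5: def={g,n} ue={g,n,v}
  B6: def={h,q} ue={n,q}
  B7: def={g,v} ue={g}

Live sets:
  live B0: ∅→{e}
  live B1: {e}→{e,g,n,q}
  live B2: {e,g,n,q}→{e,g,n,q,v}
  live B3: {e,v}→{e}
  live B4: {g,n,q,v}→{e,g,n,q,v}
  live B5: {e,g,n,q,v}→{e,g,n,q}
  live B6: {e,g,n,q}→{e,g}
  live B7: {g}→∅

Interfere edges:
  e — {g,h,n,q,v}
  g — {e,h,n,q,v}
  h — {e,g,n,q}
  n — {e,g,h,q,v}
  q — {e,g,h,n,v}
  v — {e,g,n,q}

N(h) = ["e", "g", "n", "q"]

Answer: ["e", "g", "n", "q"]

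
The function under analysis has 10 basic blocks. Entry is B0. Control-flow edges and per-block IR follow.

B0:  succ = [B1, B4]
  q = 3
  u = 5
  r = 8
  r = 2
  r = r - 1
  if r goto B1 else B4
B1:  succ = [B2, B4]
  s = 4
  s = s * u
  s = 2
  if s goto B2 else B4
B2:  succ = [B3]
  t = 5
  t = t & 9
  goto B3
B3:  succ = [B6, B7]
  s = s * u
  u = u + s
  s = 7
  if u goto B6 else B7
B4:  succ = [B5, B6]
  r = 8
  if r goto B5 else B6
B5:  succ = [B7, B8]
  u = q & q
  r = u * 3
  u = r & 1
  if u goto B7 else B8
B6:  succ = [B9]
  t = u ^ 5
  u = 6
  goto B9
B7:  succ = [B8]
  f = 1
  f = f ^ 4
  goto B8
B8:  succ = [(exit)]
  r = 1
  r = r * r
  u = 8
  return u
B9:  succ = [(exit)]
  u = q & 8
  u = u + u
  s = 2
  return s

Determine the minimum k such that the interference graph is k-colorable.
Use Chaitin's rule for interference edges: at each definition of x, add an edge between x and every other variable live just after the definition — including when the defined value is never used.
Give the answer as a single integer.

Block summaries:
  B0 def {q,r,u} use ∅
  B1 def {s} use {u}
  B2 def {t} use ∅
  B3 def {s,u} use {s,u}
  B4 def {r} use ∅
  B5 def {r,u} use {q}
  B6 def {t,u} use {u}
  B7 def {f} use ∅
  B8 def {r,u} use ∅
  B9 def {s,u} use {q}

Backward fixpoint:
  B0: in=∅ out={q,u}
  B1: in={q,u} out={q,s,u}
  B2: in={q,s,u} out={q,s,u}
  B3: in={q,s,u} out={q,u}
  B4: in={q,u} out={q,u}
  B5: in={q} out=∅
  B6: in={q,u} out={q}
  B7: in=∅ out=∅
  B8: in=∅ out=∅
  B9: in={q} out=∅

Interference:
  f: ∅
  q: {r,s,t,u}
  r: {q,u}
  s: {q,t,u}
  t: {q,s,u}
  u: {q,r,s,t}

Registers:
  {q,s,t,u} pairwise interfere (4-clique) ⇒ χ ≥ 4
  4-colouring: c0={f,q}  c1={u}  c2={r,s}  c3={t}
  χ = 4

Answer: 4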